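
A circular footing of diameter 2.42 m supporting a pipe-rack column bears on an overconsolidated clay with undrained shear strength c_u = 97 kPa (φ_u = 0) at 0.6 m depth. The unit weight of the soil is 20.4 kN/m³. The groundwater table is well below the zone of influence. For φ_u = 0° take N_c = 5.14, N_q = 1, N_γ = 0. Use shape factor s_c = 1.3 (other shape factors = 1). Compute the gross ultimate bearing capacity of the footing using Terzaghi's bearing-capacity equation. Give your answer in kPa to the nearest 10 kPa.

q = γ·D_f = 20.4 × 0.6 = 12.24 kPa.
c·N_c·s_c = 97 × 5.14 × 1.3 = 648.15 kPa
q·N_q = 12.24 × 1 = 12.24 kPa
q_ult = 648.15 + 12.24 = 660.39 kPa.

q_ult ≈ 660 kPa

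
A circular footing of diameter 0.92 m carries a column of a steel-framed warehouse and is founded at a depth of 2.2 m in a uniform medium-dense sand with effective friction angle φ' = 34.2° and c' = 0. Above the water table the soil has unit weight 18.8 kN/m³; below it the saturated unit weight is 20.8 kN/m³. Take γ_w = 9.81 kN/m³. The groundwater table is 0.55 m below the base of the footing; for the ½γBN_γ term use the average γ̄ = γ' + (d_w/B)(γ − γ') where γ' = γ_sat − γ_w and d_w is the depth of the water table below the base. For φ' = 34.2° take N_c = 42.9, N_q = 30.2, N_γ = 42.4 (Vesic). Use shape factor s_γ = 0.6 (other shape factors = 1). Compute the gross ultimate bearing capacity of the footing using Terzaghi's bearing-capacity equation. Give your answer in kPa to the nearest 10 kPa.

q_ult ≈ 1430 kPa

Overburden at base level: q = 18.8 × 2.2 = 41.36 kPa.
The water table is 0.55 m below the base (< B = 0.92 m), so the ½γBN_γ term uses γ̄ = γ' + (d_w/B)(γ − γ') = 10.99 + (0.55/0.92)(18.8 − 10.99) = 15.659 kN/m³.
Surcharge term q·N_q = 41.36 × 30.2 = 1249.1 kPa; self-weight term 0.5·γ·B·N_γ·s_γ = 0.5 × 15.659 × 0.92 × 42.4 × 0.6 = 183.25 kPa.
q_ult = 1249.1 + 183.25 = 1432.3 kPa.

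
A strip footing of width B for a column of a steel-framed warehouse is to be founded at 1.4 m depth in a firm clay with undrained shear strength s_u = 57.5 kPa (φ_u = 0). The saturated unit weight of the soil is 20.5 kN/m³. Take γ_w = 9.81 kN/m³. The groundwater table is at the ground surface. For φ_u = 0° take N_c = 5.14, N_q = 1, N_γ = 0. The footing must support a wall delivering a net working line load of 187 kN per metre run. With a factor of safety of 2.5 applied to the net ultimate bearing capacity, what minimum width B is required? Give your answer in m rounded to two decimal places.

γ' = 20.5 − 9.81 = 10.69 kN/m³ (submerged throughout). q = 10.69 × 1.4 = 14.966 kPa.
c·N_c = 57.5 × 5.14 = 295.55 kPa
q·N_q = 14.966 × 1 = 14.966 kPa
q_ult = 295.55 + 14.966 = 310.52 kPa.
For φ = 0 the ½γBN_γ term vanishes, so q_ult is independent of B. q_net = 310.52 − 14.966 = 295.55 kPa; q_all(net) = 295.55/2.5 = 118.22 kPa.
Required width B = w / q_all(net) = 187 / 118.22 = 1.582 m.

B = 1.58 m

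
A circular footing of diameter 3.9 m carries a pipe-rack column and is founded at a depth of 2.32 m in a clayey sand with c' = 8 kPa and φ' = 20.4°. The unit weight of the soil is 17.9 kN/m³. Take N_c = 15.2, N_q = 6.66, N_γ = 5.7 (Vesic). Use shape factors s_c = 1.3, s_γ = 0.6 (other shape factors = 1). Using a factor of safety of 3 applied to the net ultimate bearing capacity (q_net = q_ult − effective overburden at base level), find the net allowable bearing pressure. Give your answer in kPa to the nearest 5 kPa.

q_all(net) ≈ 170 kPa

Overburden at base level: q = 17.9 × 2.32 = 41.528 kPa.
Cohesion term c·N_c·s_c = 8 × 15.2 × 1.3 = 158.08 kPa; surcharge term q·N_q = 41.528 × 6.66 = 276.58 kPa; self-weight term 0.5·γ·B·N_γ·s_γ = 0.5 × 17.9 × 3.9 × 5.7 × 0.6 = 119.38 kPa.
q_ult = 158.08 + 276.58 + 119.38 = 554.03 kPa.
Net ultimate: q_net = 554.03 − 41.528 = 512.5 kPa.
q_all(net) = 512.5 / 3 = 170.83 kPa.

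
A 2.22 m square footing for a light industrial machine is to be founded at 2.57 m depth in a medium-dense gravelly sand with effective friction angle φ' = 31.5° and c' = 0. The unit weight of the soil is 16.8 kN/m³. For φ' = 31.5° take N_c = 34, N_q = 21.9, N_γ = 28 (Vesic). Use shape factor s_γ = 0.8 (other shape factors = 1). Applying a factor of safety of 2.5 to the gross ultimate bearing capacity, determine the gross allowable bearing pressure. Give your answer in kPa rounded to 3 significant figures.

q_all ≈ 545 kPa

q = γ·D_f = 16.8 × 2.57 = 43.176 kPa.
q·N_q = 43.176 × 21.9 = 945.55 kPa
0.5·γ·B·N_γ·s_γ = 0.5 × 16.8 × 2.22 × 28 × 0.8 = 417.72 kPa
q_ult = 945.55 + 417.72 = 1363.3 kPa.
q_all = q_ult / FS = 1363.3 / 2.5 = 545.31 kPa.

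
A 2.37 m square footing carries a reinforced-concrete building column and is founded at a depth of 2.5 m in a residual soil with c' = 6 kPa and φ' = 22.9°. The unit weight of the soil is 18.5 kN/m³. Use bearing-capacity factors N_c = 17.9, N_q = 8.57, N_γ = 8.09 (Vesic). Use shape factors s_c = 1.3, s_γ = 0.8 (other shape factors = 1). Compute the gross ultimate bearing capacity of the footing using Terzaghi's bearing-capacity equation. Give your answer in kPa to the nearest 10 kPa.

Effective surcharge at the founding depth q = γ·D_f = 18.5 × 2.5 = 46.25 kPa.
q_ult = c·N_c·s_c + q·N_q + 0.5·γ·B·N_γ·s_γ
     = 6 × 17.9 × 1.3 + 46.25 × 8.57 + 0.5 × 18.5 × 2.37 × 8.09 × 0.8
     = 139.62 + 396.36 + 141.88 = 677.86 kPa.

q_ult ≈ 680 kPa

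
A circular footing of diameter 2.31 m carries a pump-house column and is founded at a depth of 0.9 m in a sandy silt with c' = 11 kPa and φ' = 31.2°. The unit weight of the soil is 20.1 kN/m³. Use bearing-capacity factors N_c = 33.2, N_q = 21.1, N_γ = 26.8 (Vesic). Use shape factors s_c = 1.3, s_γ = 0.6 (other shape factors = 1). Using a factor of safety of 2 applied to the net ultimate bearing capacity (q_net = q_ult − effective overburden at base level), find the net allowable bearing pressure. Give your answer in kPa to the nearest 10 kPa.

Overburden at base level: q = 20.1 × 0.9 = 18.09 kPa.
Cohesion term c·N_c·s_c = 11 × 33.2 × 1.3 = 474.76 kPa; surcharge term q·N_q = 18.09 × 21.1 = 381.7 kPa; self-weight term 0.5·γ·B·N_γ·s_γ = 0.5 × 20.1 × 2.31 × 26.8 × 0.6 = 373.31 kPa.
q_ult = 474.76 + 381.7 + 373.31 = 1229.8 kPa.
Net ultimate: q_net = 1229.8 − 18.09 = 1211.7 kPa.
q_all(net) = 1211.7 / 2 = 605.84 kPa.

q_all(net) ≈ 610 kPa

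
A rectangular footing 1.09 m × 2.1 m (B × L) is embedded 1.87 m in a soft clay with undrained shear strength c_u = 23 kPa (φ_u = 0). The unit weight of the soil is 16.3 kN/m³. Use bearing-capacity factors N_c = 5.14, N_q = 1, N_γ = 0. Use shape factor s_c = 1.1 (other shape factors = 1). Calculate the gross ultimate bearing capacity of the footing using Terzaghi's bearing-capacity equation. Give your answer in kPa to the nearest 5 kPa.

Effective surcharge at the founding depth q = γ·D_f = 16.3 × 1.87 = 30.481 kPa.
q_ult = c·N_c·s_c + q·N_q
     = 23 × 5.14 × 1.1 + 30.481 × 1
     = 130.04 + 30.481 = 160.52 kPa.

q_ult ≈ 160 kPa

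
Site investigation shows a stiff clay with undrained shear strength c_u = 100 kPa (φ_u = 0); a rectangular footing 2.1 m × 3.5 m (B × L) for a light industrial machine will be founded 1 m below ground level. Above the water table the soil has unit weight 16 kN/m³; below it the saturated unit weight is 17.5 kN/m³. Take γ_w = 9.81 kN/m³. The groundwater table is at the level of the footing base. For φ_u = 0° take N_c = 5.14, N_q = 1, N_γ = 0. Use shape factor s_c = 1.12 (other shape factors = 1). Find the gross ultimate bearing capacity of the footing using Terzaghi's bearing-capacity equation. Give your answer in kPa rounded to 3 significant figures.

Effective surcharge at the founding depth q = γ·D_f = 16 × 1 = 16 kPa.
q_ult = c·N_c·s_c + q·N_q
     = 100 × 5.14 × 1.12 + 16 × 1
     = 575.68 + 16 = 591.68 kPa.

q_ult ≈ 592 kPa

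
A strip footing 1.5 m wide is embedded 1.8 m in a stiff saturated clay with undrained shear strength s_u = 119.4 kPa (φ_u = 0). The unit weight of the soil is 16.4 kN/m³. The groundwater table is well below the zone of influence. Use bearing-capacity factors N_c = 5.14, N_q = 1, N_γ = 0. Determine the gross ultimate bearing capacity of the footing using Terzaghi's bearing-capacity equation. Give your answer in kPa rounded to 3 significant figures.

q_ult ≈ 643 kPa

Overburden at base level: q = 16.4 × 1.8 = 29.52 kPa.
Cohesion term c·N_c = 119.4 × 5.14 = 613.72 kPa; surcharge term q·N_q = 29.52 × 1 = 29.52 kPa.
q_ult = 613.72 + 29.52 = 643.24 kPa.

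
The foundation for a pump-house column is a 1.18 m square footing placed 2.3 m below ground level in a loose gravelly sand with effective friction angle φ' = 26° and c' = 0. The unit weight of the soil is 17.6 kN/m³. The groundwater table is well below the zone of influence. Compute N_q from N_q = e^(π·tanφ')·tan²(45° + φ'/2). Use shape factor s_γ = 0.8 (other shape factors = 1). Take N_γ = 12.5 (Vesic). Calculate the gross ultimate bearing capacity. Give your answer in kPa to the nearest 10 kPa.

q_ult ≈ 580 kPa

tan26° = 0.4877, so N_q = e^(π×0.4877)·tan²(58°) = 4.629 × 2.561 = 11.85.
q = γ·D_f = 17.6 × 2.3 = 40.48 kPa.
q·N_q = 40.48 × 11.854 = 479.86 kPa
0.5·γ·B·N_γ·s_γ = 0.5 × 17.6 × 1.18 × 12.5 × 0.8 = 103.84 kPa
q_ult = 479.86 + 103.84 = 583.7 kPa.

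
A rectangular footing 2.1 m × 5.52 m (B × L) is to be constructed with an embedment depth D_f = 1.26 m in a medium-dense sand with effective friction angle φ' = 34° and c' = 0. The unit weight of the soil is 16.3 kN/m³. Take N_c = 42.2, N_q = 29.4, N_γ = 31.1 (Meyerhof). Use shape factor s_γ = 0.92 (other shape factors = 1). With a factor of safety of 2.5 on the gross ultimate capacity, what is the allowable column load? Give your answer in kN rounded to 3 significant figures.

P_all ≈ 5070 kN

Overburden at base level: q = 16.3 × 1.26 = 20.538 kPa.
Surcharge term q·N_q = 20.538 × 29.4 = 603.82 kPa; self-weight term 0.5·γ·B·N_γ·s_γ = 0.5 × 16.3 × 2.1 × 31.1 × 0.92 = 489.69 kPa.
q_ult = 603.82 + 489.69 = 1093.5 kPa.
Gross allowable pressure q_all = 1093.5 / 2.5 = 437.4 kPa.
Footing area = 11.592 m², so allowable column load = 437.4 × 11.592 = 5070.4 kN.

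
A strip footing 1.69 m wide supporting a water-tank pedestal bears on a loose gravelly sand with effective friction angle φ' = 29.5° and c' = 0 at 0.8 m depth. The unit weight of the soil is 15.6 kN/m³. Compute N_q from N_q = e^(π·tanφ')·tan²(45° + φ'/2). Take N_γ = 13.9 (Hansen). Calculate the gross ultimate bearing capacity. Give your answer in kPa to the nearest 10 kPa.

q_ult ≈ 400 kPa

tan29.5° = 0.5658, so N_q = e^(π×0.5658)·tan²(59.75°) = 5.915 × 2.94 = 17.39.
q = γ·D_f = 15.6 × 0.8 = 12.48 kPa.
q·N_q = 12.48 × 17.391 = 217.04 kPa
0.5·γ·B·N_γ = 0.5 × 15.6 × 1.69 × 13.9 = 183.23 kPa
q_ult = 217.04 + 183.23 = 400.27 kPa.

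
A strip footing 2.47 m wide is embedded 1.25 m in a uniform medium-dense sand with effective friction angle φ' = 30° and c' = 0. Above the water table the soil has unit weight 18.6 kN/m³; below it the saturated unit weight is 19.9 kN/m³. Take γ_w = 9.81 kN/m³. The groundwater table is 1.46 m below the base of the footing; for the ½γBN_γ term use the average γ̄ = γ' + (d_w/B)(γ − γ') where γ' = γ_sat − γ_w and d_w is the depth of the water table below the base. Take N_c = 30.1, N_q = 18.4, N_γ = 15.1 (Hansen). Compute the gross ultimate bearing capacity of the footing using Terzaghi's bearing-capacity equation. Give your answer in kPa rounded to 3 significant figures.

Overburden at base level: q = 18.6 × 1.25 = 23.25 kPa.
The water table is 1.46 m below the base (< B = 2.47 m), so the ½γBN_γ term uses γ̄ = γ' + (d_w/B)(γ − γ') = 10.09 + (1.46/2.47)(18.6 − 10.09) = 15.12 kN/m³.
Surcharge term q·N_q = 23.25 × 18.4 = 427.8 kPa; self-weight term 0.5·γ·B·N_γ = 0.5 × 15.12 × 2.47 × 15.1 = 281.97 kPa.
q_ult = 427.8 + 281.97 = 709.77 kPa.

q_ult ≈ 710 kPa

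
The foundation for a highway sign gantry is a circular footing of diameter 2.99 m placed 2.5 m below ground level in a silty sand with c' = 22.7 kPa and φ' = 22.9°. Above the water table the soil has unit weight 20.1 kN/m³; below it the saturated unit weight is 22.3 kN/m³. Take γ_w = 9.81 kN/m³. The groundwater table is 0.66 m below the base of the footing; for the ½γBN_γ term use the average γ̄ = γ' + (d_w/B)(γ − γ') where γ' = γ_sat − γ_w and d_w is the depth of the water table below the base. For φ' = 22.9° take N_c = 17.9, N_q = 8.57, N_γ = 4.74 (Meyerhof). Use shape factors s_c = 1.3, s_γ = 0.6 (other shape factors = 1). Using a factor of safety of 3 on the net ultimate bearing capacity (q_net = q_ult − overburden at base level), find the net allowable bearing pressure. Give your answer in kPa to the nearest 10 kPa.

q_all(net) ≈ 320 kPa

Effective surcharge at the founding depth q = γ·D_f = 20.1 × 2.5 = 50.25 kPa.
With d_w = 0.66 m < B, γ̄ = 12.49 + (0.66/2.99) × (20.1 − 12.49) = 14.17 kN/m³.
q_ult = c·N_c·s_c + q·N_q + 0.5·γ·B·N_γ·s_γ
     = 22.7 × 17.9 × 1.3 + 50.25 × 8.57 + 0.5 × 14.17 × 2.99 × 4.74 × 0.6
     = 528.23 + 430.64 + 60.247 = 1019.1 kPa.
q_net = 1019.1 − 50.25 = 968.87 kPa.
q_all(net) = 968.87 / 3 = 322.96 kPa.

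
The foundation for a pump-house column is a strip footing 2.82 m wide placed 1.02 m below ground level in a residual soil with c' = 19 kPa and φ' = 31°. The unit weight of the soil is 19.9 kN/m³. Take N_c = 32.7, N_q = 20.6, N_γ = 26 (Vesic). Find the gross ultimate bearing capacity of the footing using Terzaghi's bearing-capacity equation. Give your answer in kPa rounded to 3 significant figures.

q_ult ≈ 1770 kPa

Effective surcharge at the founding depth q = γ·D_f = 19.9 × 1.02 = 20.298 kPa.
q_ult = c·N_c + q·N_q + 0.5·γ·B·N_γ
     = 19 × 32.7 + 20.298 × 20.6 + 0.5 × 19.9 × 2.82 × 26
     = 621.3 + 418.14 + 729.53 = 1769 kPa.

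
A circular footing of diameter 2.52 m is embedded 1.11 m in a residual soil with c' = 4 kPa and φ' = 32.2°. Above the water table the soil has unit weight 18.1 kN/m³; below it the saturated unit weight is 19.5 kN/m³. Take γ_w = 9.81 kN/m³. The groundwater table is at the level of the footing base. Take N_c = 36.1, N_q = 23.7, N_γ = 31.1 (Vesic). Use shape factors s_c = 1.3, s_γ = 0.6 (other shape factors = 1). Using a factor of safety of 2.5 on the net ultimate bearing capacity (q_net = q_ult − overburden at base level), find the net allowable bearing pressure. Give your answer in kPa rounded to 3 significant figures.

q_all(net) ≈ 349 kPa

Overburden at base level: q = 18.1 × 1.11 = 20.091 kPa.
Below the base the soil is submerged, so the ½γBN_γ term uses γ' = 19.5 − 9.81 = 9.69 kN/m³.
Cohesion term c·N_c·s_c = 4 × 36.1 × 1.3 = 187.72 kPa; surcharge term q·N_q = 20.091 × 23.7 = 476.16 kPa; self-weight term 0.5·γ·B·N_γ·s_γ = 0.5 × 9.69 × 2.52 × 31.1 × 0.6 = 227.83 kPa.
q_ult = 187.72 + 476.16 + 227.83 = 891.7 kPa.
q_net = 891.7 − 20.091 = 871.61 kPa.
q_all(net) = 871.61 / 2.5 = 348.65 kPa.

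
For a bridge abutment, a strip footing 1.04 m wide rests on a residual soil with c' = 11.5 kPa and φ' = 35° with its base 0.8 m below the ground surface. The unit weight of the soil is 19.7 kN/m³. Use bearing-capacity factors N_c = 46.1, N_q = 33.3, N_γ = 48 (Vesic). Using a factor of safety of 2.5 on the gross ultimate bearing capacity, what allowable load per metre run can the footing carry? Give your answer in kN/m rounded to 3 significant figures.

q = γ·D_f = 19.7 × 0.8 = 15.76 kPa.
c·N_c = 11.5 × 46.1 = 530.15 kPa
q·N_q = 15.76 × 33.3 = 524.81 kPa
0.5·γ·B·N_γ = 0.5 × 19.7 × 1.04 × 48 = 491.71 kPa
q_ult = 530.15 + 524.81 + 491.71 = 1546.7 kPa.
Gross allowable pressure q_all = 1546.7 / 2.5 = 618.67 kPa.
Allowable wall load = q_all × B = 618.67 × 1.04 = 643.41 kN per metre run.

≈ 643 kN/m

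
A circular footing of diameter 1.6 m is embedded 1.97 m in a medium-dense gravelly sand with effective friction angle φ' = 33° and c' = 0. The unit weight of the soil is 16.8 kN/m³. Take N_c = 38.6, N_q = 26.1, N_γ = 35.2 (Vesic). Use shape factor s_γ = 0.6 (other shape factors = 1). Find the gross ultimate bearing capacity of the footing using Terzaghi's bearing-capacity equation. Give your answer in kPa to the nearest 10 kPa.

q_ult ≈ 1150 kPa

Overburden at base level: q = 16.8 × 1.97 = 33.096 kPa.
Surcharge term q·N_q = 33.096 × 26.1 = 863.81 kPa; self-weight term 0.5·γ·B·N_γ·s_γ = 0.5 × 16.8 × 1.6 × 35.2 × 0.6 = 283.85 kPa.
q_ult = 863.81 + 283.85 = 1147.7 kPa.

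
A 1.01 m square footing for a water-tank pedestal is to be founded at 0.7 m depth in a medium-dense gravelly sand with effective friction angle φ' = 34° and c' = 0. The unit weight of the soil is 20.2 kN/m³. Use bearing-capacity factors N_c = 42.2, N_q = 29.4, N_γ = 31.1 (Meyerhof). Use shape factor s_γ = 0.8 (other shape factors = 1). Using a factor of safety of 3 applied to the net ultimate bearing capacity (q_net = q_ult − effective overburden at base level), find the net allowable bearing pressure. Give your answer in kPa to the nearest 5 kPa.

q_all(net) ≈ 220 kPa

Overburden at base level: q = 20.2 × 0.7 = 14.14 kPa.
Surcharge term q·N_q = 14.14 × 29.4 = 415.72 kPa; self-weight term 0.5·γ·B·N_γ·s_γ = 0.5 × 20.2 × 1.01 × 31.1 × 0.8 = 253.8 kPa.
q_ult = 415.72 + 253.8 = 669.52 kPa.
Net ultimate: q_net = 669.52 − 14.14 = 655.38 kPa.
q_all(net) = 655.38 / 3 = 218.46 kPa.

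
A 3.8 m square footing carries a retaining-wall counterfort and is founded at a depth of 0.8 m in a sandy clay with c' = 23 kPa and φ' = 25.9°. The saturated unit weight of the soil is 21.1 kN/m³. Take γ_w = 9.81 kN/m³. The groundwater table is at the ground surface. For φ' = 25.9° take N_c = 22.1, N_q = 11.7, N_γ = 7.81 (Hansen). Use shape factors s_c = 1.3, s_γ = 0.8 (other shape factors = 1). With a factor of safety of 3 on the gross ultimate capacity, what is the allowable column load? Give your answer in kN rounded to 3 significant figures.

γ' = 21.1 − 9.81 = 11.29 kN/m³ (submerged throughout). q = 11.29 × 0.8 = 9.032 kPa; the same γ' applies in the ½γBN_γ term.
c·N_c·s_c = 23 × 22.1 × 1.3 = 660.79 kPa
q·N_q = 9.032 × 11.7 = 105.67 kPa
0.5·γ·B·N_γ·s_γ = 0.5 × 11.29 × 3.8 × 7.81 × 0.8 = 134.03 kPa
q_ult = 660.79 + 105.67 + 134.03 = 900.49 kPa.
Gross allowable pressure q_all = 900.49 / 3 = 300.16 kPa.
Footing area = 14.44 m², so allowable column load = 300.16 × 14.44 = 4334.4 kN.

P_all ≈ 4330 kN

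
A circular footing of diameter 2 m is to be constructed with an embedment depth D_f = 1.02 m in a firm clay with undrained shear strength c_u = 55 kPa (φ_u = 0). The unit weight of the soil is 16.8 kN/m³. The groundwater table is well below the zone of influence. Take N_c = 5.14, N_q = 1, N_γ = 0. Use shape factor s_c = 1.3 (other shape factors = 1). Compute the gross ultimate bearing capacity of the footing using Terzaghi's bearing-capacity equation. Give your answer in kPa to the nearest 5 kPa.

Effective surcharge at the founding depth q = γ·D_f = 16.8 × 1.02 = 17.136 kPa.
q_ult = c·N_c·s_c + q·N_q
     = 55 × 5.14 × 1.3 + 17.136 × 1
     = 367.51 + 17.136 = 384.65 kPa.

q_ult ≈ 385 kPa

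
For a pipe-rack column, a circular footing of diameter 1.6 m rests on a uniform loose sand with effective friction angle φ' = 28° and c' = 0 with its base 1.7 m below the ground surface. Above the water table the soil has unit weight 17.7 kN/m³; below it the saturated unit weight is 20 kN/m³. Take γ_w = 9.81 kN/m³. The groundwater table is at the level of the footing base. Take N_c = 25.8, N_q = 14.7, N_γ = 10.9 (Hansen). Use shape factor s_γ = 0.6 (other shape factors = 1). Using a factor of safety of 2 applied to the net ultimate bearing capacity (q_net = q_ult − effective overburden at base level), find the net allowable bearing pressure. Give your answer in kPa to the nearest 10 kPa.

q_all(net) ≈ 230 kPa

Overburden at base level: q = 17.7 × 1.7 = 30.09 kPa.
Below the base the soil is submerged, so the ½γBN_γ term uses γ' = 20 − 9.81 = 10.19 kN/m³.
Surcharge term q·N_q = 30.09 × 14.7 = 442.32 kPa; self-weight term 0.5·γ·B·N_γ·s_γ = 0.5 × 10.19 × 1.6 × 10.9 × 0.6 = 53.314 kPa.
q_ult = 442.32 + 53.314 = 495.64 kPa.
Net ultimate: q_net = 495.64 − 30.09 = 465.55 kPa.
q_all(net) = 465.55 / 2 = 232.77 kPa.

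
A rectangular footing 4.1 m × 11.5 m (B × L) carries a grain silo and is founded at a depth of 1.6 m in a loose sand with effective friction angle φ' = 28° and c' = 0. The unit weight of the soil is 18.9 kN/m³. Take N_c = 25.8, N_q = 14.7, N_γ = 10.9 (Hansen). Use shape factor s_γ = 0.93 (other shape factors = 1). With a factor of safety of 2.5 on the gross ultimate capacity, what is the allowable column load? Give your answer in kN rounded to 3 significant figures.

P_all ≈ 15800 kN

Overburden at base level: q = 18.9 × 1.6 = 30.24 kPa.
Surcharge term q·N_q = 30.24 × 14.7 = 444.53 kPa; self-weight term 0.5·γ·B·N_γ·s_γ = 0.5 × 18.9 × 4.1 × 10.9 × 0.93 = 392.76 kPa.
q_ult = 444.53 + 392.76 = 837.29 kPa.
Gross allowable pressure q_all = 837.29 / 2.5 = 334.91 kPa.
Footing area = 47.15 m², so allowable column load = 334.91 × 47.15 = 15791 kN.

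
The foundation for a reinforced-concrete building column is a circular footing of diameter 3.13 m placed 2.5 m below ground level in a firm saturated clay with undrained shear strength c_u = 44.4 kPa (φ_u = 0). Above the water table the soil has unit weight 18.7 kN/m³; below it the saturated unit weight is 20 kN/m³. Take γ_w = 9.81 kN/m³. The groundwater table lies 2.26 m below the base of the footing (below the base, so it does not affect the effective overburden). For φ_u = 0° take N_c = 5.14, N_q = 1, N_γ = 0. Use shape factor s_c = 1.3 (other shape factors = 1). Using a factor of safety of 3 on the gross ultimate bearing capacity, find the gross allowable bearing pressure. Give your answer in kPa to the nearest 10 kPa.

q_all ≈ 110 kPa

Effective surcharge at the founding depth q = γ·D_f = 18.7 × 2.5 = 46.75 kPa.
q_ult = c·N_c·s_c + q·N_q
     = 44.4 × 5.14 × 1.3 + 46.75 × 1
     = 296.68 + 46.75 = 343.43 kPa.
q_all = 343.43 / 3 = 114.48 kPa.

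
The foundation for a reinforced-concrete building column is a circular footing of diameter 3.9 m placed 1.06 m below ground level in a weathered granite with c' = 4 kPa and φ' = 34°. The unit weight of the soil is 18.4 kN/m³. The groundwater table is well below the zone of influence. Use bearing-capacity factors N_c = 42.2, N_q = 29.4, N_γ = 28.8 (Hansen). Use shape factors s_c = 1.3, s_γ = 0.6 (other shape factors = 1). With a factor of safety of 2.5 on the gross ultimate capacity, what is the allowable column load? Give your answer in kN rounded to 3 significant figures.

P_all ≈ 6750 kN

Overburden at base level: q = 18.4 × 1.06 = 19.504 kPa.
Cohesion term c·N_c·s_c = 4 × 42.2 × 1.3 = 219.44 kPa; surcharge term q·N_q = 19.504 × 29.4 = 573.42 kPa; self-weight term 0.5·γ·B·N_γ·s_γ = 0.5 × 18.4 × 3.9 × 28.8 × 0.6 = 620.01 kPa.
q_ult = 219.44 + 573.42 + 620.01 = 1412.9 kPa.
Gross allowable pressure q_all = 1412.9 / 2.5 = 565.15 kPa.
Footing area = 11.9459 m², so allowable column load = 565.15 × 11.9459 = 6751.2 kN.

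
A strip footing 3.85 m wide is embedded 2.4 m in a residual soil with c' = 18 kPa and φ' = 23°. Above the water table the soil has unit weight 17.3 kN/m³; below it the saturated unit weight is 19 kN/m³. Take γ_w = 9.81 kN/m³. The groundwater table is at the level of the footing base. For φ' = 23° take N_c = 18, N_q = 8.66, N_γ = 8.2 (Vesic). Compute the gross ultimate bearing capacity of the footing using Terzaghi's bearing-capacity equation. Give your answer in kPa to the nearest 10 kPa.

Effective surcharge at the founding depth q = γ·D_f = 17.3 × 2.4 = 41.52 kPa.
The water table coincides with the base, so in the self-weight term γ → γ' = 9.19 kN/m³.
q_ult = c·N_c + q·N_q + 0.5·γ·B·N_γ
     = 18 × 18 + 41.52 × 8.66 + 0.5 × 9.19 × 3.85 × 8.2
     = 324 + 359.56 + 145.06 = 828.63 kPa.

q_ult ≈ 830 kPa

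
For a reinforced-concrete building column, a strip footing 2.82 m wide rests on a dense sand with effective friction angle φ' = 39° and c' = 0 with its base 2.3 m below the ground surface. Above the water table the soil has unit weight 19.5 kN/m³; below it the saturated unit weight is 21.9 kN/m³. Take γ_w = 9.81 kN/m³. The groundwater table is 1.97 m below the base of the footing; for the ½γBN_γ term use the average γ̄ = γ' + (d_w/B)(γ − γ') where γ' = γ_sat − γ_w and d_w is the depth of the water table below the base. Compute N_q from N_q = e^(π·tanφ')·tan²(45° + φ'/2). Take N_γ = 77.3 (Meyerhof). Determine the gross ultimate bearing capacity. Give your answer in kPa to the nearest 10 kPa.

q_ult ≈ 4390 kPa

tan39° = 0.8098, so N_q = e^(π×0.8098)·tan²(64.5°) = 12.731 × 4.395 = 55.96.
q = γ·D_f = 19.5 × 2.3 = 44.85 kPa.
γ' = 12.09 kN/m³; averaging over the depth B below the base, γ̄ = γ' + (d_w/B)(γ − γ') = 17.266 kN/m³.
q·N_q = 44.85 × 55.957 = 2509.7 kPa
0.5·γ·B·N_γ = 0.5 × 17.266 × 2.82 × 77.3 = 1881.9 kPa
q_ult = 2509.7 + 1881.9 = 4391.6 kPa.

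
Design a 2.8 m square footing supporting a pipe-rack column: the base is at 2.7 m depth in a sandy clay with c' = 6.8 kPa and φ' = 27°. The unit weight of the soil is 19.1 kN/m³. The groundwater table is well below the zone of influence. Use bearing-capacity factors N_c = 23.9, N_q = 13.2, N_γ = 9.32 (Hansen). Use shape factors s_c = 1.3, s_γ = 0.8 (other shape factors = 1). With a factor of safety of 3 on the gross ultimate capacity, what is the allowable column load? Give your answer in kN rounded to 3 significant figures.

P_all ≈ 2850 kN

q = γ·D_f = 19.1 × 2.7 = 51.57 kPa.
c·N_c·s_c = 6.8 × 23.9 × 1.3 = 211.28 kPa
q·N_q = 51.57 × 13.2 = 680.72 kPa
0.5·γ·B·N_γ·s_γ = 0.5 × 19.1 × 2.8 × 9.32 × 0.8 = 199.37 kPa
q_ult = 211.28 + 680.72 + 199.37 = 1091.4 kPa.
Gross allowable pressure q_all = 1091.4 / 3 = 363.79 kPa.
Footing area = 7.84 m², so allowable column load = 363.79 × 7.84 = 2852.1 kN.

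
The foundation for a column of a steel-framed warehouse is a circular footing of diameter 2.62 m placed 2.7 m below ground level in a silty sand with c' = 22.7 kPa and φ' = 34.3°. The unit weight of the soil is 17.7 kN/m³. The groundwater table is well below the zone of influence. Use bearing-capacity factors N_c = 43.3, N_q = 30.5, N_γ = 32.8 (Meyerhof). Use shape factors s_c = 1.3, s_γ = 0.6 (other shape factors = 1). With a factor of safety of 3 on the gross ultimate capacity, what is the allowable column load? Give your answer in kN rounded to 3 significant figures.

Effective surcharge at the founding depth q = γ·D_f = 17.7 × 2.7 = 47.79 kPa.
q_ult = c·N_c·s_c + q·N_q + 0.5·γ·B·N_γ·s_γ
     = 22.7 × 43.3 × 1.3 + 47.79 × 30.5 + 0.5 × 17.7 × 2.62 × 32.8 × 0.6
     = 1277.8 + 1457.6 + 456.32 = 3191.7 kPa.
Gross allowable pressure q_all = 3191.7 / 3 = 1063.9 kPa.
Footing area = 5.3913 m², so allowable column load = 1063.9 × 5.3913 = 5735.8 kN.

P_all ≈ 5740 kN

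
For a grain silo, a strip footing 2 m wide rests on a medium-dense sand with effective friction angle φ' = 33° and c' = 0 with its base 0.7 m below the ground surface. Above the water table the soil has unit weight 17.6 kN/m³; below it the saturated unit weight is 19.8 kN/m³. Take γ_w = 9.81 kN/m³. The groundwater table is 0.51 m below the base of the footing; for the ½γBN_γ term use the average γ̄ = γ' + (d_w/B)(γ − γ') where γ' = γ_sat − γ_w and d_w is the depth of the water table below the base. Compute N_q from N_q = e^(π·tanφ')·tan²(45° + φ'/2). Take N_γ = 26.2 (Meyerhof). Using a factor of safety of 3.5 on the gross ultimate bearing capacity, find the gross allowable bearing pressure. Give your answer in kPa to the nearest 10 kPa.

q_all ≈ 180 kPa

N_q = e^(π·tan33°)·tan²(61.5°) = 26.09.
Effective surcharge at the founding depth q = γ·D_f = 17.6 × 0.7 = 12.32 kPa.
With d_w = 0.51 m < B, γ̄ = 9.99 + (0.51/2) × (17.6 − 9.99) = 11.931 kN/m³.
q_ult = q·N_q + 0.5·γ·B·N_γ
     = 12.32 × 26.092 + 0.5 × 11.931 × 2 × 26.2
     = 321.45 + 312.58 = 634.03 kPa.
q_all = 634.03 / 3.5 = 181.15 kPa.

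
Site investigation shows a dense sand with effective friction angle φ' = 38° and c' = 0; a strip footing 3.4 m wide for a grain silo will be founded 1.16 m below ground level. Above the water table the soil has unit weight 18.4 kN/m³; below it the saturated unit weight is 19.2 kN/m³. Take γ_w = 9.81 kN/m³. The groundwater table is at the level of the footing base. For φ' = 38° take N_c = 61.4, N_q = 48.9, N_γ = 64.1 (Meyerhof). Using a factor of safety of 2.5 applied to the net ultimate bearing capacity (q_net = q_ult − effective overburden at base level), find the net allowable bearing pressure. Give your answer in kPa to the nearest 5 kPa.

Effective surcharge at the founding depth q = γ·D_f = 18.4 × 1.16 = 21.344 kPa.
The water table coincides with the base, so in the self-weight term γ → γ' = 9.39 kN/m³.
q_ult = q·N_q + 0.5·γ·B·N_γ
     = 21.344 × 48.9 + 0.5 × 9.39 × 3.4 × 64.1
     = 1043.7 + 1023.2 = 2066.9 kPa.
Net ultimate: q_net = 2066.9 − 21.344 = 2045.6 kPa.
q_all(net) = 2045.6 / 2.5 = 818.24 kPa.

q_all(net) ≈ 820 kPa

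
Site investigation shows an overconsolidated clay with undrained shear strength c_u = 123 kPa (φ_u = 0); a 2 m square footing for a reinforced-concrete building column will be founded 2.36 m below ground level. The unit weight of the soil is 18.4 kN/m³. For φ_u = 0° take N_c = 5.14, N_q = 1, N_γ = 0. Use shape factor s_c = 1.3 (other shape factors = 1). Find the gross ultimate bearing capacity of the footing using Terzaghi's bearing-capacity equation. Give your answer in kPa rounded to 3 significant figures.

Overburden at base level: q = 18.4 × 2.36 = 43.424 kPa.
Cohesion term c·N_c·s_c = 123 × 5.14 × 1.3 = 821.89 kPa; surcharge term q·N_q = 43.424 × 1 = 43.424 kPa.
q_ult = 821.89 + 43.424 = 865.31 kPa.

q_ult ≈ 865 kPa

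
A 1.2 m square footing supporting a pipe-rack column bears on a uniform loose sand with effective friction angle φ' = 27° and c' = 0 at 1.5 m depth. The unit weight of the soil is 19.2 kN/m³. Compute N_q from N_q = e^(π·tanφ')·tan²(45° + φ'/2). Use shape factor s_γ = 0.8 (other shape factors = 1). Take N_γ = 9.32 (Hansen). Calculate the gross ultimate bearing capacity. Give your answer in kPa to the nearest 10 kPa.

tan27° = 0.5095, so N_q = e^(π×0.5095)·tan²(58.5°) = 4.957 × 2.663 = 13.2.
q = γ·D_f = 19.2 × 1.5 = 28.8 kPa.
q·N_q = 28.8 × 13.199 = 380.14 kPa
0.5·γ·B·N_γ·s_γ = 0.5 × 19.2 × 1.2 × 9.32 × 0.8 = 85.893 kPa
q_ult = 380.14 + 85.893 = 466.03 kPa.

q_ult ≈ 470 kPa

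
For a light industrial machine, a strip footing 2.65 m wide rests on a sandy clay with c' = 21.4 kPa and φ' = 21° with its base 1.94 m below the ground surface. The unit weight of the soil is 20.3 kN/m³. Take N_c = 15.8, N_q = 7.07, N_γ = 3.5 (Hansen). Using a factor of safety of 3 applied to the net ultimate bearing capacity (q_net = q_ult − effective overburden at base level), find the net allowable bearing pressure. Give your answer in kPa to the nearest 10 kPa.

Effective surcharge at the founding depth q = γ·D_f = 20.3 × 1.94 = 39.382 kPa.
q_ult = c·N_c + q·N_q + 0.5·γ·B·N_γ
     = 21.4 × 15.8 + 39.382 × 7.07 + 0.5 × 20.3 × 2.65 × 3.5
     = 338.12 + 278.43 + 94.141 = 710.69 kPa.
Net ultimate: q_net = 710.69 − 39.382 = 671.31 kPa.
q_all(net) = 671.31 / 3 = 223.77 kPa.

q_all(net) ≈ 220 kPa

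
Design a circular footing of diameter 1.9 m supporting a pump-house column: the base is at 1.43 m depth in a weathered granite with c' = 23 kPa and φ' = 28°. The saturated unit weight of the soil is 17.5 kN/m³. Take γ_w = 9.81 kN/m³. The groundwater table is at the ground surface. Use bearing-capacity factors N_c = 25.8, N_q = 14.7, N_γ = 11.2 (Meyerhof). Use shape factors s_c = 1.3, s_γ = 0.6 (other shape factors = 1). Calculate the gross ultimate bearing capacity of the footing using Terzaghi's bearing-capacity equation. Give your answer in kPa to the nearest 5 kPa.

γ' = 17.5 − 9.81 = 7.69 kN/m³ (submerged throughout). q = 7.69 × 1.43 = 10.997 kPa; the same γ' applies in the ½γBN_γ term.
c·N_c·s_c = 23 × 25.8 × 1.3 = 771.42 kPa
q·N_q = 10.997 × 14.7 = 161.65 kPa
0.5·γ·B·N_γ·s_γ = 0.5 × 7.69 × 1.9 × 11.2 × 0.6 = 49.093 kPa
q_ult = 771.42 + 161.65 + 49.093 = 982.16 kPa.

q_ult ≈ 980 kPa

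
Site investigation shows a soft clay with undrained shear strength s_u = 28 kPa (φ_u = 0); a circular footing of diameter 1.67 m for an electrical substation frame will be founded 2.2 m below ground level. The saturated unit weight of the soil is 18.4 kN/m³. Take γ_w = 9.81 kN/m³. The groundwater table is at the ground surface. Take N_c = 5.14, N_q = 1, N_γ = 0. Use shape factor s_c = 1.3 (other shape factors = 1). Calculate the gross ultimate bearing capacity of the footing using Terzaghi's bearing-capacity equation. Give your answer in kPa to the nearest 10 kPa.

q_ult ≈ 210 kPa

Water table at ground surface, so effective unit weight γ' = 18.4 − 9.81 = 8.59 kN/m³ is used throughout; overburden q = 8.59 × 2.2 = 18.898 kPa.
Cohesion term c·N_c·s_c = 28 × 5.14 × 1.3 = 187.1 kPa; surcharge term q·N_q = 18.898 × 1 = 18.898 kPa.
q_ult = 187.1 + 18.898 = 205.99 kPa.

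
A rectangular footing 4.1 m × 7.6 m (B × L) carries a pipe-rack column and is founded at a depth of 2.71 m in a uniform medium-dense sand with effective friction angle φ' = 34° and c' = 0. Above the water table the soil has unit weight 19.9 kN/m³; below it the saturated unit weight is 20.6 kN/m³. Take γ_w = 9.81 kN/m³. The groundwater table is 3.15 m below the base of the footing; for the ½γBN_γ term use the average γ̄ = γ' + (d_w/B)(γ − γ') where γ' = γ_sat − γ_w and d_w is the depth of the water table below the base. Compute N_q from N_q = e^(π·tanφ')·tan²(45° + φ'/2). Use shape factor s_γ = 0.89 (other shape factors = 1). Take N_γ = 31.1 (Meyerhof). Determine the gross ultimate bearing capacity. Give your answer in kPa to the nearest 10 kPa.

q_ult ≈ 2600 kPa

tan34° = 0.6745, so N_q = e^(π×0.6745)·tan²(62°) = 8.323 × 3.537 = 29.44.
Overburden at base level: q = 19.9 × 2.71 = 53.929 kPa.
The water table is 3.15 m below the base (< B = 4.1 m), so the ½γBN_γ term uses γ̄ = γ' + (d_w/B)(γ − γ') = 10.79 + (3.15/4.1)(19.9 − 10.79) = 17.789 kN/m³.
Surcharge term q·N_q = 53.929 × 29.44 = 1587.7 kPa; self-weight term 0.5·γ·B·N_γ·s_γ = 0.5 × 17.789 × 4.1 × 31.1 × 0.89 = 1009.4 kPa.
q_ult = 1587.7 + 1009.4 = 2597 kPa.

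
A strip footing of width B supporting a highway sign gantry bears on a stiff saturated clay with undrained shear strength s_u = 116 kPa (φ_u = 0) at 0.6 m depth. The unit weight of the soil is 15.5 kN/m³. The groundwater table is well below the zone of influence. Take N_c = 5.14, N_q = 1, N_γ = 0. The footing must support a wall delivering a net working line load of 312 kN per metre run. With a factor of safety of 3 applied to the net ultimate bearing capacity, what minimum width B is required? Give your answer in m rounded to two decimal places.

B = 1.57 m

q = γ·D_f = 15.5 × 0.6 = 9.3 kPa.
c·N_c = 116 × 5.14 = 596.24 kPa
q·N_q = 9.3 × 1 = 9.3 kPa
q_ult = 596.24 + 9.3 = 605.54 kPa.
For φ = 0 the ½γBN_γ term vanishes, so q_ult is independent of B. q_net = 605.54 − 9.3 = 596.24 kPa; q_all(net) = 596.24/3 = 198.75 kPa.
Required width B = w / q_all(net) = 312 / 198.75 = 1.57 m.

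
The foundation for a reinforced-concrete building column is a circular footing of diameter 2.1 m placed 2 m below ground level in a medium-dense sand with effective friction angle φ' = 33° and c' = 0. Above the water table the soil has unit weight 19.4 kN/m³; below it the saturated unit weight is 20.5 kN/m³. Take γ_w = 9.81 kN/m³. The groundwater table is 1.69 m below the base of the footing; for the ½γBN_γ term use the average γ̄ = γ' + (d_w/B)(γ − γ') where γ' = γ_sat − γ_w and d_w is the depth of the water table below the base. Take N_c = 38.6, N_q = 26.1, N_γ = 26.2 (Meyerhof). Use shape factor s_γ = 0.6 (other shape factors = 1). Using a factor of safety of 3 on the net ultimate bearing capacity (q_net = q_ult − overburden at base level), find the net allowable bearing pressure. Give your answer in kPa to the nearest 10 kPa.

q_all(net) ≈ 420 kPa

Overburden at base level: q = 19.4 × 2 = 38.8 kPa.
The water table is 1.69 m below the base (< B = 2.1 m), so the ½γBN_γ term uses γ̄ = γ' + (d_w/B)(γ − γ') = 10.69 + (1.69/2.1)(19.4 − 10.69) = 17.699 kN/m³.
Surcharge term q·N_q = 38.8 × 26.1 = 1012.7 kPa; self-weight term 0.5·γ·B·N_γ·s_γ = 0.5 × 17.699 × 2.1 × 26.2 × 0.6 = 292.15 kPa.
q_ult = 1012.7 + 292.15 = 1304.8 kPa.
q_net = 1304.8 − 38.8 = 1266 kPa.
q_all(net) = 1266 / 3 = 422.01 kPa.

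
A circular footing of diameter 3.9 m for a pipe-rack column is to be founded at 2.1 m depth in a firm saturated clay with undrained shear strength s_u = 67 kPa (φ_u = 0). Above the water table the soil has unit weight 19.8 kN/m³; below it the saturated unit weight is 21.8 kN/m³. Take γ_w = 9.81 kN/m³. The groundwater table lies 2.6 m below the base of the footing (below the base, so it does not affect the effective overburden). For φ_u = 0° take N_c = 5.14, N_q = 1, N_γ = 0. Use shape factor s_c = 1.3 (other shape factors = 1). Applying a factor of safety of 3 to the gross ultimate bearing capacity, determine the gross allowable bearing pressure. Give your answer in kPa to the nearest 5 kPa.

Overburden at base level: q = 19.8 × 2.1 = 41.58 kPa.
Cohesion term c·N_c·s_c = 67 × 5.14 × 1.3 = 447.69 kPa; surcharge term q·N_q = 41.58 × 1 = 41.58 kPa.
q_ult = 447.69 + 41.58 = 489.27 kPa.
q_all = q_ult / FS = 489.27 / 3 = 163.09 kPa.

q_all ≈ 165 kPa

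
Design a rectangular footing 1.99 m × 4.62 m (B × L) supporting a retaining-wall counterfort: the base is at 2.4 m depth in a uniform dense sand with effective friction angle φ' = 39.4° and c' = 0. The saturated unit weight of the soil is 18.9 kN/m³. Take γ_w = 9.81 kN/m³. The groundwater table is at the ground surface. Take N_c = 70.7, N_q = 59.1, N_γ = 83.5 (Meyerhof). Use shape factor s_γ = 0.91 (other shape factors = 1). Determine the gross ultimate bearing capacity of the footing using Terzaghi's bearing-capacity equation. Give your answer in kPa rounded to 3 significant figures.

γ' = 18.9 − 9.81 = 9.09 kN/m³ (submerged throughout). q = 9.09 × 2.4 = 21.816 kPa; the same γ' applies in the ½γBN_γ term.
q·N_q = 21.816 × 59.1 = 1289.3 kPa
0.5·γ·B·N_γ·s_γ = 0.5 × 9.09 × 1.99 × 83.5 × 0.91 = 687.25 kPa
q_ult = 1289.3 + 687.25 = 1976.6 kPa.

q_ult ≈ 1980 kPa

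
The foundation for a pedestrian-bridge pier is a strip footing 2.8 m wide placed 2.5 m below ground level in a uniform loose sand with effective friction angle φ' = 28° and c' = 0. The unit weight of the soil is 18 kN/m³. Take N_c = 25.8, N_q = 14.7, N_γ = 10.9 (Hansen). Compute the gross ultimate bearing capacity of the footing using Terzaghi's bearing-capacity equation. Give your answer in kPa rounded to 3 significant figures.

q_ult ≈ 936 kPa

Overburden at base level: q = 18 × 2.5 = 45 kPa.
Surcharge term q·N_q = 45 × 14.7 = 661.5 kPa; self-weight term 0.5·γ·B·N_γ = 0.5 × 18 × 2.8 × 10.9 = 274.68 kPa.
q_ult = 661.5 + 274.68 = 936.18 kPa.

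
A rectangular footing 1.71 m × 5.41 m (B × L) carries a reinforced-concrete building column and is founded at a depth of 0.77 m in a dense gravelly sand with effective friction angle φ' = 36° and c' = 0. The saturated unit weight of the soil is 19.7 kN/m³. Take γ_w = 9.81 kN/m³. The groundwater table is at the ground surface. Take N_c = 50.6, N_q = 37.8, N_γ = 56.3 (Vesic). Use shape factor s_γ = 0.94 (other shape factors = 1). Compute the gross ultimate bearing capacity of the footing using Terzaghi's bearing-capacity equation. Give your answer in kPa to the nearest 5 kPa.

q_ult ≈ 735 kPa

γ' = 19.7 − 9.81 = 9.89 kN/m³ (submerged throughout). q = 9.89 × 0.77 = 7.6153 kPa; the same γ' applies in the ½γBN_γ term.
q·N_q = 7.6153 × 37.8 = 287.86 kPa
0.5·γ·B·N_γ·s_γ = 0.5 × 9.89 × 1.71 × 56.3 × 0.94 = 447.51 kPa
q_ult = 287.86 + 447.51 = 735.36 kPa.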